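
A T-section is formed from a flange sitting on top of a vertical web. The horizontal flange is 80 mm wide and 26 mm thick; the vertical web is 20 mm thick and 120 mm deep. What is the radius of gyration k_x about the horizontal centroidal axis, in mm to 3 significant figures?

Break the section into simple shapes (no overlaps), measuring from the bottom-left corner of the bounding box.
Flange: 80 × 26, A = 2 080 mm², y = 133 mm, Ī = 117 173 mm⁴.
Web: 20 × 120, A = 2 400 mm², y = 60 mm, Ī = 2 880 000 mm⁴.
Centroid: ȳ = ΣA·y / ΣA = 93.893 mm.
Transfer each piece to the horizontal centroidal axis using Ī + A·d² with d = y − 93.893:
  flange: d = 39.107 mm → contributes +3 298 260 mm⁴
  web: d = -33.893 mm → contributes +5 636 942 mm⁴
Total I = 8 935 202 mm⁴.
Radius of gyration: k = √(I/A) = √(8 935 202 / 4 480) = 44.659 mm.

k_x ≈ 44.7 mm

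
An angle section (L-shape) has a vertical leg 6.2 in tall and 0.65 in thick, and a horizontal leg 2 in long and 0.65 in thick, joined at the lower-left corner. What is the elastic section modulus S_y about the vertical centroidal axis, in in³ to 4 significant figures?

S_y ≈ 0.6655 in³

Decompose the section into non-overlapping parts with the origin at the bottom-left of its bounding rectangle.
Vertical leg: 0.65 × 6.2, A = 4.03 in², x = 0.325 in, Ī = 0.14189 in⁴.
Horizontal leg (remainder): 1.35 × 0.65, A = 0.8775 in², x = 1.325 in, Ī = 0.13327 in⁴.
Centroid: x̄ = ΣA·x / ΣA = 0.503808 in.
Transfer each piece to the vertical centroidal axis using Ī + A·d² with d = x − 0.503808:
  vertical leg: d = -0.178808 in → contributes +0.270738 in⁴
  horizontal leg (remainder): d = 0.821192 in → contributes +0.725018 in⁴
Total I = 0.995756 in⁴.
Extreme fibre distance c = 1.49619 in; S = I/c = 0.665527 in³.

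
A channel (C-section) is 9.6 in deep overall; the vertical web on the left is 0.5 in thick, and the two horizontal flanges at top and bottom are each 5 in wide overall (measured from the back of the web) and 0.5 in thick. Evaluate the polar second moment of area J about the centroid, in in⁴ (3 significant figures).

J ≈ 152 in⁴

Break the section into simple shapes (no overlaps), measuring from the bottom-left corner of the bounding box.
Web: 0.5 × 9.6, A = 4.8 in², y = 4.8 in, Ī = 36.864 in⁴.
Top flange (beyond web): 4.5 × 0.5, A = 2.25 in², y = 9.35 in, Ī = 0.046875 in⁴.
Bottom flange (beyond web): 4.5 × 0.5, A = 2.25 in², y = 0.25 in, Ī = 0.046875 in⁴.
By symmetry the centroid is at mid-height, ȳ = 4.8 in.
Transfer each piece to the centroidal x-axis using Ī + A·d² with d = y − 4.8:
  web: d = 0 in → contributes +36.864 in⁴
  top flange (beyond web): d = 4.55 in → contributes +46.628 in⁴
  bottom flange (beyond web): d = -4.55 in → contributes +46.628 in⁴
Total I = 130.12 in⁴.
For the y-axis: x̄ = 1.4597 in.
Repeating about the centroidal y-axis gives I_y = 22.21 in⁴.
Polar second moment: J = I_x + I_y = 152.33 in⁴.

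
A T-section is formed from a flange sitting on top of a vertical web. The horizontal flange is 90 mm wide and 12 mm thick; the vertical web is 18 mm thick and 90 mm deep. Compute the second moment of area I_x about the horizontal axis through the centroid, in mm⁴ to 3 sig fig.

I_x ≈ 2.79 × 10⁶ mm⁴

Split into non-overlapping primitives; take the origin at the lower-left of the bounding box.
Flange: 90 × 12, A = 1 080 mm², y = 96 mm, Ī = 12 960 mm⁴.
Web: 18 × 90, A = 1 620 mm², y = 45 mm, Ī = 1 093 500 mm⁴.
Centroid: ȳ = ΣA·y / ΣA = 65.4 mm.
Transfer each piece to the horizontal axis through the centroid using Ī + A·d² with d = y − 65.4:
  flange: d = 30.6 mm → contributes +1 024 229 mm⁴
  web: d = -20.4 mm → contributes +1 767 679 mm⁴
Total I = 2 791 908 mm⁴.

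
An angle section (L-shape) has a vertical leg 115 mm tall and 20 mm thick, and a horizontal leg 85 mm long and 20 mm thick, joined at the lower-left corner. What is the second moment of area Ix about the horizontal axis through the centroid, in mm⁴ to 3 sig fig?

Treat the section as a set of non-overlapping primitives; coordinates are from the bounding-box lower-left.
Vertical leg: 20 × 115, A = 2 300 mm², y = 57.5 mm, Ī = 2 534 792 mm⁴.
Horizontal leg (remainder): 65 × 20, A = 1 300 mm², y = 10 mm, Ī = 43 333 mm⁴.
Centroid: ȳ = ΣA·y / ΣA = 40.347 mm.
Transfer each piece to the horizontal axis through the centroid using Ī + A·d² with d = y − 40.347:
  vertical leg: d = 17.153 mm → contributes +3 211 493 mm⁴
  horizontal leg (remainder): d = -30.347 mm → contributes +1 240 573 mm⁴
Total I = 4 452 066 mm⁴.

Ix ≈ 4.45 × 10⁶ mm⁴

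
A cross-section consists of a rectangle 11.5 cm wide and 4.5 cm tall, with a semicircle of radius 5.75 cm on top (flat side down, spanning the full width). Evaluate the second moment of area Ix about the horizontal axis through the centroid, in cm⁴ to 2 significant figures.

Treat the section as a set of non-overlapping primitives; coordinates are from the bounding-box lower-left.
Rectangular body: 11.5 × 4.5, A = 51.75 cm², y = 2.25 cm, Ī = 87.33 cm⁴.
Semicircular cap: semicircle r = 5.75, A = 51.93 cm², y = 6.94 cm, Ī = 120 cm⁴.
Centroid: ȳ = ΣA·y / ΣA = 4.599 cm.
Transfer each piece to the horizontal axis through the centroid using Ī + A·d² with d = y − 4.599:
  rectangular body: d = -2.349 cm → contributes +373 cm⁴
  semicircular cap: d = 2.341 cm → contributes +404.6 cm⁴
Total I = 777.6 cm⁴.

Ix ≈ 780 cm⁴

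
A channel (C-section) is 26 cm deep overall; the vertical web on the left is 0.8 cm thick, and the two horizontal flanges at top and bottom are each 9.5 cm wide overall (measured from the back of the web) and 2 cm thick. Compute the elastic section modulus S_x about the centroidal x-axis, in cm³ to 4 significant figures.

Decompose the section into non-overlapping parts with the origin at the bottom-left of its bounding rectangle.
Web: 0.8 × 26, A = 20.8 cm², y = 13 cm, Ī = 1171.73 cm⁴.
Top flange (beyond web): 8.7 × 2, A = 17.4 cm², y = 25 cm, Ī = 5.8 cm⁴.
Bottom flange (beyond web): 8.7 × 2, A = 17.4 cm², y = 1 cm, Ī = 5.8 cm⁴.
By symmetry the centroid is at mid-height, ȳ = 13 cm.
Transfer each piece to the centroidal x-axis using Ī + A·d² with d = y − 13:
  web: d = 0 cm → contributes +1171.73 cm⁴
  top flange (beyond web): d = 12 cm → contributes +2511.4 cm⁴
  bottom flange (beyond web): d = -12 cm → contributes +2511.4 cm⁴
Total I = 6194.53 cm⁴.
Extreme fibre distance c = 13 cm; S = I/c = 476.503 cm³.

S_x ≈ 476.5 cm³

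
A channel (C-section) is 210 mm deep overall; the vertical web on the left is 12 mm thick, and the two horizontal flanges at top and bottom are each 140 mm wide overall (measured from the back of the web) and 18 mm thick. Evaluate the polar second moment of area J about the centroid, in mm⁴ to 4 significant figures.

J ≈ 6.616 × 10⁷ mm⁴

Split into non-overlapping primitives; take the origin at the lower-left of the bounding box.
Web: 12 × 210, A = 2 520 mm², y = 105 mm, Ī = 9 261 000 mm⁴.
Top flange (beyond web): 128 × 18, A = 2 304 mm², y = 201 mm, Ī = 62 208 mm⁴.
Bottom flange (beyond web): 128 × 18, A = 2 304 mm², y = 9 mm, Ī = 62 208 mm⁴.
By symmetry the centroid is at mid-height, ȳ = 105 mm.
Transfer each piece to the centroidal x-axis using Ī + A·d² with d = y − 105:
  web: d = 0 mm → contributes +9 261 000 mm⁴
  top flange (beyond web): d = 96 mm → contributes +21 295 872 mm⁴
  bottom flange (beyond web): d = -96 mm → contributes +21 295 872 mm⁴
Total I = 51 852 744 mm⁴.
For the y-axis: x̄ = 51.2525 mm.
Repeating about the centroidal y-axis gives I_y = 14 304 241 mm⁴.
Polar second moment: J = I_x + I_y = 66 156 985 mm⁴.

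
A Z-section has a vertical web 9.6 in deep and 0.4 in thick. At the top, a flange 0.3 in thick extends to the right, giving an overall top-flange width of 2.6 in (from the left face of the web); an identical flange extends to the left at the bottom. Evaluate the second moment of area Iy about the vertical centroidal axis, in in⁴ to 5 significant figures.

Iy ≈ 2.8144 in⁴

Treat the section as a set of non-overlapping primitives; coordinates are from the bounding-box lower-left.
Web: 0.4 × 9.6, A = 3.84 in², x = 2.4 in, Ī = 0.0512 in⁴.
Top flange (beyond web): 2.2 × 0.3, A = 0.66 in², x = 3.7 in, Ī = 0.2662 in⁴.
Bottom flange (beyond web): 2.2 × 0.3, A = 0.66 in², x = 1.1 in, Ī = 0.2662 in⁴.
Centroid: x̄ = ΣA·x / ΣA = 2.4 in.
Transfer each piece to the vertical centroidal axis using Ī + A·d² with d = x − 2.4:
  web: d = 0 in → contributes +0.0512 in⁴
  top flange (beyond web): d = 1.3 in → contributes +1.3816 in⁴
  bottom flange (beyond web): d = -1.3 in → contributes +1.3816 in⁴
Total I = 2.8144 in⁴.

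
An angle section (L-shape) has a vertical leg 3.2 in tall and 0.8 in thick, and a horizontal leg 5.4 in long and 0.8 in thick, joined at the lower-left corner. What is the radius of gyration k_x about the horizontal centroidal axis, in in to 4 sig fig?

Break the section into simple shapes (no overlaps), measuring from the bottom-left corner of the bounding box.
Vertical leg: 0.8 × 3.2, A = 2.56 in², y = 1.6 in, Ī = 2.18453 in⁴.
Horizontal leg (remainder): 4.6 × 0.8, A = 3.68 in², y = 0.4 in, Ī = 0.196267 in⁴.
Centroid: ȳ = ΣA·y / ΣA = 0.892308 in.
Transfer each piece to the horizontal centroidal axis using Ī + A·d² with d = y − 0.892308:
  vertical leg: d = 0.707692 in → contributes +3.46665 in⁴
  horizontal leg (remainder): d = -0.492308 in → contributes +1.08818 in⁴
Total I = 4.55483 in⁴.
Radius of gyration: k = √(I/A) = √(4.55483 / 6.24) = 0.854366 in.

k_x ≈ 0.8544 in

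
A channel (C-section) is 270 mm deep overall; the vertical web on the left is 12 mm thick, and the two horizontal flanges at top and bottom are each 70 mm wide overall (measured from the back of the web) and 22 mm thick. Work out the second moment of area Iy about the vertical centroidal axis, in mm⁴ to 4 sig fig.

Treat the section as a set of non-overlapping primitives; coordinates are from the bounding-box lower-left.
Web: 12 × 270, A = 3 240 mm², x = 6 mm, Ī = 38 880 mm⁴.
Top flange (beyond web): 58 × 22, A = 1 276 mm², x = 41 mm, Ī = 357 705 mm⁴.
Bottom flange (beyond web): 58 × 22, A = 1 276 mm², x = 41 mm, Ī = 357 705 mm⁴.
Centroid: x̄ = ΣA·x / ΣA = 21.4213 mm.
Transfer each piece to the vertical centroidal axis using Ī + A·d² with d = x − 21.4213:
  web: d = -15.4213 mm → contributes +809 403 mm⁴
  top flange (beyond web): d = 19.5787 mm → contributes +846 830 mm⁴
  bottom flange (beyond web): d = 19.5787 mm → contributes +846 830 mm⁴
Total I = 2 503 063 mm⁴.

Iy ≈ 2.503 × 10⁶ mm⁴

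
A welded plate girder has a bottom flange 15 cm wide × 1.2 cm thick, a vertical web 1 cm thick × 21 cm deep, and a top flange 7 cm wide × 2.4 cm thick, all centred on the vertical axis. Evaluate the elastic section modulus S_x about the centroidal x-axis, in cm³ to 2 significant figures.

Split into non-overlapping primitives; take the origin at the lower-left of the bounding box.
Bottom plate: 15 × 1.2, A = 18 cm², y = 0.6 cm, Ī = 2.16 cm⁴.
Web plate: 1 × 21, A = 21 cm², y = 11.7 cm, Ī = 771.8 cm⁴.
Top plate: 7 × 2.4, A = 16.8 cm², y = 23.4 cm, Ī = 8.064 cm⁴.
Centroid: ȳ = ΣA·y / ΣA = 11.64 cm.
Transfer each piece to the centroidal x-axis using Ī + A·d² with d = y − 11.64:
  bottom plate: d = -11.04 cm → contributes +2 197 cm⁴
  web plate: d = 0.05806 cm → contributes +771.8 cm⁴
  top plate: d = 11.76 cm → contributes +2 331 cm⁴
Total I = 5 299 cm⁴.
Extreme fibre distance c = 12.96 cm; S = I/c = 409 cm³.

S_x ≈ 410 cm³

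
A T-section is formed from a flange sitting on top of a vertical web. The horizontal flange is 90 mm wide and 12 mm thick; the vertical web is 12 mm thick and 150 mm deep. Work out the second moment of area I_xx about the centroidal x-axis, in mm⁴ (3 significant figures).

I_xx ≈ 7.82 × 10⁶ mm⁴

Decompose the section into non-overlapping parts with the origin at the bottom-left of its bounding rectangle.
Flange: 90 × 12, A = 1 080 mm², y = 156 mm, Ī = 12 960 mm⁴.
Web: 12 × 150, A = 1 800 mm², y = 75 mm, Ī = 3 375 000 mm⁴.
Centroid: ȳ = ΣA·y / ΣA = 105.38 mm.
Transfer each piece to the centroidal x-axis using Ī + A·d² with d = y − 105.38:
  flange: d = 50.625 mm → contributes +2 780 882 mm⁴
  web: d = -30.375 mm → contributes +5 035 753 mm⁴
Total I = 7 816 635 mm⁴.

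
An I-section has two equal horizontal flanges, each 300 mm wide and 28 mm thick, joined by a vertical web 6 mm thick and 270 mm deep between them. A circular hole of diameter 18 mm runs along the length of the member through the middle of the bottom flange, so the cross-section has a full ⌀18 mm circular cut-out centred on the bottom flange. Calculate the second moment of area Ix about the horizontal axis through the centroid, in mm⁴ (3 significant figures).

Decompose the section into non-overlapping parts with the origin at the bottom-left of its bounding rectangle.
Bottom flange: 300 × 28, A = 8 400 mm², y = 14 mm, Ī = 548 800 mm⁴.
Web: 6 × 270, A = 1 620 mm², y = 163 mm, Ī = 9 841 500 mm⁴.
Top flange: 300 × 28, A = 8 400 mm², y = 312 mm, Ī = 548 800 mm⁴.
Hole (subtracted): ⌀18, A = 254.47 mm², y = 14 mm, Ī = 5 153 mm⁴.
Centroid: ȳ = ΣA·y / ΣA = 165.09 mm.
Transfer each piece to the horizontal axis through the centroid using Ī + A·d² with d = y − 165.09:
  bottom flange: d = -151.09 mm → contributes +192 298 583 mm⁴
  web: d = -2.0872 mm → contributes +9 848 558 mm⁴
  top flange: d = 146.91 mm → contributes +181 849 008 mm⁴
  hole: d = -151.09 mm → contributes −5 814 007 mm⁴
Total I = 378 182 141 mm⁴.

Ix ≈ 3.78 × 10⁸ mm⁴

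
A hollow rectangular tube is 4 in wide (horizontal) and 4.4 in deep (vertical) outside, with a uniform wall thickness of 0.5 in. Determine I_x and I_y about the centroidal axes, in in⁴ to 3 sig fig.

Treat the section as a set of non-overlapping primitives; coordinates are from the bounding-box lower-left.
Outer rectangle: 4 × 4.4, A = 17.6 in², y = 2.2 in, Ī = 28.395 in⁴.
Inner void (subtracted): 3 × 3.4, A = 10.2 in², y = 2.2 in, Ī = 9.826 in⁴.
By symmetry the centroid is at mid-height, ȳ = 2.2 in.
All pieces are centred on the centroidal x-axis, so I = ΣĪ (holes subtracted) = 18.569 in⁴.
Repeating about the centroidal y-axis gives I_y = 15.817 in⁴.

I_x ≈ 18.6 in⁴, I_y ≈ 15.8 in⁴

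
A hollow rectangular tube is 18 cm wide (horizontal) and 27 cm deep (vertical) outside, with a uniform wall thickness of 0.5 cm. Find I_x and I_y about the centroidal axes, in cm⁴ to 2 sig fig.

Decompose the section into non-overlapping parts with the origin at the bottom-left of its bounding rectangle.
Outer rectangle: 18 × 27, A = 486 cm², y = 13.5 cm, Ī = 29 525 cm⁴.
Inner void (subtracted): 17 × 26, A = 442 cm², y = 13.5 cm, Ī = 24 899 cm⁴.
By symmetry the centroid is at mid-height, ȳ = 13.5 cm.
All pieces are centred on the centroidal x-axis, so I = ΣĪ (holes subtracted) = 4 625 cm⁴.
Repeating about the centroidal y-axis gives I_y = 2 477 cm⁴.

I_x ≈ 4600 cm⁴, I_y ≈ 2500 cm⁴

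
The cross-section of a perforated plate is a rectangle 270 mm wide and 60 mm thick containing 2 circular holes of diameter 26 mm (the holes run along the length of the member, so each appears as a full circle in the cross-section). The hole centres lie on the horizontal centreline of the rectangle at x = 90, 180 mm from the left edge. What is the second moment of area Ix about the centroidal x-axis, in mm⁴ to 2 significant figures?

Ix ≈ 4.8 × 10⁶ mm⁴

Split into non-overlapping primitives; take the origin at the lower-left of the bounding box.
Plate: 270 × 60, A = 16 200 mm², y = 30 mm, Ī = 4 860 000 mm⁴.
Hole 1 (subtracted): ⌀26, A = 530.9 mm², y = 30 mm, Ī = 22 432 mm⁴.
Hole 2 (subtracted): ⌀26, A = 530.9 mm², y = 30 mm, Ī = 22 432 mm⁴.
By symmetry the centroid is at mid-height, ȳ = 30 mm.
All pieces are centred on the centroidal x-axis, so I = ΣĪ (holes subtracted) = 4 815 136 mm⁴.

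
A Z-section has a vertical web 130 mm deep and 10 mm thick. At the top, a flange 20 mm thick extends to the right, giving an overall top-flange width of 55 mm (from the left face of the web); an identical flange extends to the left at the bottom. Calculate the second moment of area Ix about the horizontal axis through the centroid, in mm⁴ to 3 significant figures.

Ix ≈ 7.34 × 10⁶ mm⁴

Treat the section as a set of non-overlapping primitives; coordinates are from the bounding-box lower-left.
Web: 10 × 130, A = 1 300 mm², y = 65 mm, Ī = 1 830 833 mm⁴.
Top flange (beyond web): 45 × 20, A = 900 mm², y = 120 mm, Ī = 30 000 mm⁴.
Bottom flange (beyond web): 45 × 20, A = 900 mm², y = 10 mm, Ī = 30 000 mm⁴.
Centroid: ȳ = ΣA·y / ΣA = 65 mm.
Transfer each piece to the horizontal axis through the centroid using Ī + A·d² with d = y − 65:
  web: d = 0 mm → contributes +1 830 833 mm⁴
  top flange (beyond web): d = 55 mm → contributes +2 752 500 mm⁴
  bottom flange (beyond web): d = -55 mm → contributes +2 752 500 mm⁴
Total I = 7 335 833 mm⁴.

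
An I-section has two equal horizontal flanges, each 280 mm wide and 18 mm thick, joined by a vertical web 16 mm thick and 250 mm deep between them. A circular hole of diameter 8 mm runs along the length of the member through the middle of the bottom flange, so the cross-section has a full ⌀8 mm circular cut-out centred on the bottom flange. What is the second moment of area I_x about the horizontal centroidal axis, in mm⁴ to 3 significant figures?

Treat the section as a set of non-overlapping primitives; coordinates are from the bounding-box lower-left.
Bottom flange: 280 × 18, A = 5 040 mm², y = 9 mm, Ī = 136 080 mm⁴.
Web: 16 × 250, A = 4 000 mm², y = 143 mm, Ī = 20 833 333 mm⁴.
Top flange: 280 × 18, A = 5 040 mm², y = 277 mm, Ī = 136 080 mm⁴.
Hole (subtracted): ⌀8, A = 50.265 mm², y = 9 mm, Ī = 201.06 mm⁴.
Centroid: ȳ = ΣA·y / ΣA = 143.48 mm.
Transfer each piece to the horizontal centroidal axis using Ī + A·d² with d = y − 143.48:
  bottom flange: d = -134.48 mm → contributes +91 283 953 mm⁴
  web: d = -0.48009 mm → contributes +20 834 255 mm⁴
  top flange: d = 133.52 mm → contributes +89 987 011 mm⁴
  hole: d = -134.48 mm → contributes −909 247 mm⁴
Total I = 201 195 972 mm⁴.

I_x ≈ 2.01 × 10⁸ mm⁴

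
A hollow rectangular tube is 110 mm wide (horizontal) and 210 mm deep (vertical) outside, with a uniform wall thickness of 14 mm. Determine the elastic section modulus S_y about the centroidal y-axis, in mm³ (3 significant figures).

S_y ≈ 2.71 × 10⁵ mm³

Split into non-overlapping primitives; take the origin at the lower-left of the bounding box.
Outer rectangle: 110 × 210, A = 23 100 mm², x = 55 mm, Ī = 23 292 500 mm⁴.
Inner void (subtracted): 82 × 182, A = 14 924 mm², x = 55 mm, Ī = 8 362 415 mm⁴.
By symmetry the centroid is at mid-width, x̄ = 55 mm.
All pieces are centred on the centroidal y-axis, so I = ΣĪ (holes subtracted) = 14 930 085 mm⁴.
Extreme fibre distance c = 55 mm; S = I/c = 271 456 mm³.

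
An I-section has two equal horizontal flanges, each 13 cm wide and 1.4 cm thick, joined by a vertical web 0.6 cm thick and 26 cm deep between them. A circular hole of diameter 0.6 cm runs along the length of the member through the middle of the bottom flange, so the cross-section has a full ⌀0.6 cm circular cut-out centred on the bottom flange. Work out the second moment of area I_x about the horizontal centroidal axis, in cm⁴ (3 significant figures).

Decompose the section into non-overlapping parts with the origin at the bottom-left of its bounding rectangle.
Bottom flange: 13 × 1.4, A = 18.2 cm², y = 0.7 cm, Ī = 2.9727 cm⁴.
Web: 0.6 × 26, A = 15.6 cm², y = 14.4 cm, Ī = 878.8 cm⁴.
Top flange: 13 × 1.4, A = 18.2 cm², y = 28.1 cm, Ī = 2.9727 cm⁴.
Hole (subtracted): ⌀0.6, A = 0.28274 cm², y = 0.7 cm, Ī = 0.0063617 cm⁴.
Centroid: ȳ = ΣA·y / ΣA = 14.475 cm.
Transfer each piece to the horizontal centroidal axis using Ī + A·d² with d = y − 14.475:
  bottom flange: d = -13.775 cm → contributes +3456.4 cm⁴
  web: d = -0.074899 cm → contributes +878.89 cm⁴
  top flange: d = 13.625 cm → contributes +3381.7 cm⁴
  hole: d = -13.775 cm → contributes −53.656 cm⁴
Total I = 7663.3 cm⁴.

I_x ≈ 7660 cm⁴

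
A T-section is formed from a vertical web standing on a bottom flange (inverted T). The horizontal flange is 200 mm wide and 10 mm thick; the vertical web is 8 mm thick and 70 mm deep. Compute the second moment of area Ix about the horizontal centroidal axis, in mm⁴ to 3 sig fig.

Treat the section as a set of non-overlapping primitives; coordinates are from the bounding-box lower-left.
Flange: 200 × 10, A = 2 000 mm², y = 5 mm, Ī = 16 667 mm⁴.
Web: 8 × 70, A = 560 mm², y = 45 mm, Ī = 228 667 mm⁴.
Centroid: ȳ = ΣA·y / ΣA = 13.75 mm.
Transfer each piece to the horizontal centroidal axis using Ī + A·d² with d = y − 13.75:
  flange: d = -8.75 mm → contributes +169 792 mm⁴
  web: d = 31.25 mm → contributes +775 542 mm⁴
Total I = 945 333 mm⁴.

Ix ≈ 9.45 × 10⁵ mm⁴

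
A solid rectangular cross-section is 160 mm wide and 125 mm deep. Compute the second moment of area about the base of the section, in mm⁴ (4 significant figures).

The section: 160 × 125, A = 20 000 mm², y = 62.5 mm, Ī = 26 041 667 mm⁴.
Transfer it to a horizontal axis along the bottom face using Ī + A·d² with d = y − 0:
  the section: d = 62.5 mm → contributes +104 166 667 mm⁴
Total I = 104 166 667 mm⁴.

I_base ≈ 1.042 × 10⁸ mm⁴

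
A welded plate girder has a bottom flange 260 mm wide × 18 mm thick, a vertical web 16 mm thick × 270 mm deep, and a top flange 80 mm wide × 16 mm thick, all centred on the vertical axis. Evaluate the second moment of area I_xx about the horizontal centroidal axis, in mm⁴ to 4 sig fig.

Treat the section as a set of non-overlapping primitives; coordinates are from the bounding-box lower-left.
Bottom plate: 260 × 18, A = 4 680 mm², y = 9 mm, Ī = 126 360 mm⁴.
Web plate: 16 × 270, A = 4 320 mm², y = 153 mm, Ī = 26 244 000 mm⁴.
Top plate: 80 × 16, A = 1 280 mm², y = 296 mm, Ī = 27306.7 mm⁴.
Centroid: ȳ = ΣA·y / ΣA = 105.249 mm.
Transfer each piece to the horizontal centroidal axis using Ī + A·d² with d = y − 105.249:
  bottom plate: d = -96.249 mm → contributes +43 481 296 mm⁴
  web plate: d = 47.751 mm → contributes +36 094 271 mm⁴
  top plate: d = 190.751 mm → contributes +46 601 302 mm⁴
Total I = 126 176 869 mm⁴.

I_xx ≈ 1.262 × 10⁸ mm⁴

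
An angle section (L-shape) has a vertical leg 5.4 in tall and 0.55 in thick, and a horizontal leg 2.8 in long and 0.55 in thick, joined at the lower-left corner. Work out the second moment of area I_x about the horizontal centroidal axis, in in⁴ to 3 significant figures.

I_x ≈ 12.4 in⁴

Decompose the section into non-overlapping parts with the origin at the bottom-left of its bounding rectangle.
Vertical leg: 0.55 × 5.4, A = 2.97 in², y = 2.7 in, Ī = 7.2171 in⁴.
Horizontal leg (remainder): 2.25 × 0.55, A = 1.2375 in², y = 0.275 in, Ī = 0.031195 in⁴.
Centroid: ȳ = ΣA·y / ΣA = 1.9868 in.
Transfer each piece to the horizontal centroidal axis using Ī + A·d² with d = y − 1.9868:
  vertical leg: d = 0.71324 in → contributes +8.728 in⁴
  horizontal leg (remainder): d = -1.7118 in → contributes +3.6572 in⁴
Total I = 12.385 in⁴.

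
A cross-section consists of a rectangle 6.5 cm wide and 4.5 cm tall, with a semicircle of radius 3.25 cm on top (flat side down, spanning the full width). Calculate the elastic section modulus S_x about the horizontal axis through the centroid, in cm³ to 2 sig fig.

Treat the section as a set of non-overlapping primitives; coordinates are from the bounding-box lower-left.
Rectangular body: 6.5 × 4.5, A = 29.25 cm², y = 2.25 cm, Ī = 49.36 cm⁴.
Semicircular cap: semicircle r = 3.25, A = 16.59 cm², y = 5.879 cm, Ī = 12.25 cm⁴.
Centroid: ȳ = ΣA·y / ΣA = 3.564 cm.
Transfer each piece to the horizontal axis through the centroid using Ī + A·d² with d = y − 3.564:
  rectangular body: d = -1.314 cm → contributes +99.83 cm⁴
  semicircular cap: d = 2.316 cm → contributes +101.2 cm⁴
Total I = 201.1 cm⁴.
Extreme fibre distance c = 4.186 cm; S = I/c = 48.02 cm³.

S_x ≈ 48 cm³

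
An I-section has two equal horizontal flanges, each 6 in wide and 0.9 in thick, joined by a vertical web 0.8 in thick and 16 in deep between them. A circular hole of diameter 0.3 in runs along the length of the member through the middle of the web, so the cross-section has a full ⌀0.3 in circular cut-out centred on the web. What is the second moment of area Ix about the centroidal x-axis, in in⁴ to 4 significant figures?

Split into non-overlapping primitives; take the origin at the lower-left of the bounding box.
Bottom flange: 6 × 0.9, A = 5.4 in², y = 0.45 in, Ī = 0.3645 in⁴.
Web: 0.8 × 16, A = 12.8 in², y = 8.9 in, Ī = 273.067 in⁴.
Top flange: 6 × 0.9, A = 5.4 in², y = 17.35 in, Ī = 0.3645 in⁴.
Hole (subtracted): ⌀0.3, A = 0.0706858 in², y = 8.9 in, Ī = 0.000397608 in⁴.
By symmetry the centroid is at mid-height, ȳ = 8.9 in.
Transfer each piece to the centroidal x-axis using Ī + A·d² with d = y − 8.9:
  bottom flange: d = -8.45 in → contributes +385.938 in⁴
  web: d = 0 in → contributes +273.067 in⁴
  top flange: d = 8.45 in → contributes +385.938 in⁴
  hole: d = 0 in → contributes −0.000397608 in⁴
Total I = 1044.94 in⁴.

Ix ≈ 1045 in⁴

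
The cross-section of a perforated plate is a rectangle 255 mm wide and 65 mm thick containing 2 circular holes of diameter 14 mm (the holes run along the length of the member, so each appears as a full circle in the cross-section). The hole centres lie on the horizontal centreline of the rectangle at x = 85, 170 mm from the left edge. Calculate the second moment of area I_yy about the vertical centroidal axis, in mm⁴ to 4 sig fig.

Treat the section as a set of non-overlapping primitives; coordinates are from the bounding-box lower-left.
Plate: 255 × 65, A = 16 575 mm², x = 127.5 mm, Ī = 89 815 781 mm⁴.
Hole 1 (subtracted): ⌀14, A = 153.938 mm², x = 85 mm, Ī = 1885.74 mm⁴.
Hole 2 (subtracted): ⌀14, A = 153.938 mm², x = 170 mm, Ī = 1885.74 mm⁴.
By symmetry the centroid is at mid-width, x̄ = 127.5 mm.
Transfer each piece to the vertical centroidal axis using Ī + A·d² with d = x − 127.5:
  plate: d = 0 mm → contributes +89 815 781 mm⁴
  hole 1: d = -42.5 mm → contributes −279 936 mm⁴
  hole 2: d = 42.5 mm → contributes −279 936 mm⁴
Total I = 89 255 909 mm⁴.

I_yy ≈ 8.926 × 10⁷ mm⁴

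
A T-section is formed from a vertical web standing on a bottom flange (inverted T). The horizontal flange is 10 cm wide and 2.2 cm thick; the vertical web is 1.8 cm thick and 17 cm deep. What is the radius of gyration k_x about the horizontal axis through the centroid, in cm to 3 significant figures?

k_x ≈ 6.05 cm

Split into non-overlapping primitives; take the origin at the lower-left of the bounding box.
Flange: 10 × 2.2, A = 22 cm², y = 1.1 cm, Ī = 8.8733 cm⁴.
Web: 1.8 × 17, A = 30.6 cm², y = 10.7 cm, Ī = 736.95 cm⁴.
Centroid: ȳ = ΣA·y / ΣA = 6.6848 cm.
Transfer each piece to the horizontal axis through the centroid using Ī + A·d² with d = y − 6.6848:
  flange: d = -5.5848 cm → contributes +695.05 cm⁴
  web: d = 4.0152 cm → contributes +1230.3 cm⁴
Total I = 1925.3 cm⁴.
Radius of gyration: k = √(I/A) = √(1925.3 / 52.6) = 6.0501 cm.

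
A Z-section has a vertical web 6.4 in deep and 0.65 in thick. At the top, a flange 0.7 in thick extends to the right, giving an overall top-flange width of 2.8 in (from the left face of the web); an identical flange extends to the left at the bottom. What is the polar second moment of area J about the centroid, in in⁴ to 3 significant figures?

Break the section into simple shapes (no overlaps), measuring from the bottom-left corner of the bounding box.
Web: 0.65 × 6.4, A = 4.16 in², y = 3.2 in, Ī = 14.199 in⁴.
Top flange (beyond web): 2.15 × 0.7, A = 1.505 in², y = 6.05 in, Ī = 0.061454 in⁴.
Bottom flange (beyond web): 2.15 × 0.7, A = 1.505 in², y = 0.35 in, Ī = 0.061454 in⁴.
Centroid: ȳ = ΣA·y / ΣA = 3.2 in.
Transfer each piece to the centroidal x-axis using Ī + A·d² with d = y − 3.2:
  web: d = 0 in → contributes +14.199 in⁴
  top flange (beyond web): d = 2.85 in → contributes +12.286 in⁴
  bottom flange (beyond web): d = -2.85 in → contributes +12.286 in⁴
Total I = 38.771 in⁴.
For the y-axis: x̄ = 2.475 in.
Repeating about the centroidal y-axis gives I_y = 7.2055 in⁴.
Polar second moment: J = I_x + I_y = 45.977 in⁴.

J ≈ 46.0 in⁴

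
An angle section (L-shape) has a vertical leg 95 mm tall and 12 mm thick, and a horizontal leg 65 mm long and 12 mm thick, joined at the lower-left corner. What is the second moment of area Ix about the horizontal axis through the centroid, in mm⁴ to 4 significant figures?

Ix ≈ 1.568 × 10⁶ mm⁴

Decompose the section into non-overlapping parts with the origin at the bottom-left of its bounding rectangle.
Vertical leg: 12 × 95, A = 1 140 mm², y = 47.5 mm, Ī = 857 375 mm⁴.
Horizontal leg (remainder): 53 × 12, A = 636 mm², y = 6 mm, Ī = 7 632 mm⁴.
Centroid: ȳ = ΣA·y / ΣA = 32.6385 mm.
Transfer each piece to the horizontal axis through the centroid using Ī + A·d² with d = y − 32.6385:
  vertical leg: d = 14.8615 mm → contributes +1 109 160 mm⁴
  horizontal leg (remainder): d = -26.6385 mm → contributes +458 944 mm⁴
Total I = 1 568 104 mm⁴.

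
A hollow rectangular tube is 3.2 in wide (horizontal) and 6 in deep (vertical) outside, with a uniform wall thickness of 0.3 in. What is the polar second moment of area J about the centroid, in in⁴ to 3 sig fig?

J ≈ 32.0 in⁴

Break the section into simple shapes (no overlaps), measuring from the bottom-left corner of the bounding box.
Outer rectangle: 3.2 × 6, A = 19.2 in², y = 3 in, Ī = 57.6 in⁴.
Inner void (subtracted): 2.6 × 5.4, A = 14.04 in², y = 3 in, Ī = 34.117 in⁴.
By symmetry the centroid is at mid-height, ȳ = 3 in.
All pieces are centred on the centroidal x-axis, so I = ΣĪ (holes subtracted) = 23.483 in⁴.
Repeating about the centroidal y-axis gives I_y = 8.4748 in⁴.
Polar second moment: J = I_x + I_y = 31.958 in⁴.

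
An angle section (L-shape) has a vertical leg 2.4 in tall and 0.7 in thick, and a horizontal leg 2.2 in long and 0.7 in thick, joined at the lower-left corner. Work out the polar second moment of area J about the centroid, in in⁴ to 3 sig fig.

Break the section into simple shapes (no overlaps), measuring from the bottom-left corner of the bounding box.
Vertical leg: 0.7 × 2.4, A = 1.68 in², y = 1.2 in, Ī = 0.8064 in⁴.
Horizontal leg (remainder): 1.5 × 0.7, A = 1.05 in², y = 0.35 in, Ī = 0.042875 in⁴.
Centroid: ȳ = ΣA·y / ΣA = 0.87308 in.
Transfer each piece to the centroidal x-axis using Ī + A·d² with d = y − 0.87308:
  vertical leg: d = 0.32692 in → contributes +0.98596 in⁴
  horizontal leg (remainder): d = -0.52308 in → contributes +0.33016 in⁴
Total I = 1.3161 in⁴.
For the y-axis: x̄ = 0.77308 in.
Repeating about the centroidal y-axis gives I_y = 1.0473 in⁴.
Polar second moment: J = I_x + I_y = 2.3634 in⁴.

J ≈ 2.36 in⁴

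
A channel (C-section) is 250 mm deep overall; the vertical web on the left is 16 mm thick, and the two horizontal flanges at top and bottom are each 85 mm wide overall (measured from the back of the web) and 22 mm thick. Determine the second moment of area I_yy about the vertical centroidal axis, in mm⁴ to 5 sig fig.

I_yy ≈ 4.4074 × 10⁶ mm⁴

Break the section into simple shapes (no overlaps), measuring from the bottom-left corner of the bounding box.
Web: 16 × 250, A = 4 000 mm², x = 8 mm, Ī = 85333.33 mm⁴.
Top flange (beyond web): 69 × 22, A = 1 518 mm², x = 50.5 mm, Ī = 602266.5 mm⁴.
Bottom flange (beyond web): 69 × 22, A = 1 518 mm², x = 50.5 mm, Ī = 602266.5 mm⁴.
Centroid: x̄ = ΣA·x / ΣA = 26.33854 mm.
Transfer each piece to the vertical centroidal axis using Ī + A·d² with d = x − 26.33854:
  web: d = -18.33854 mm → contributes +1 430 542 mm⁴
  top flange (beyond web): d = 24.16146 mm → contributes +1 488 438 mm⁴
  bottom flange (beyond web): d = 24.16146 mm → contributes +1 488 438 mm⁴
Total I = 4 407 419 mm⁴.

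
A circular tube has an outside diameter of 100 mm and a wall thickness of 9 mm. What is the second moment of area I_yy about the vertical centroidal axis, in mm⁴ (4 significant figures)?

I_yy ≈ 2.689 × 10⁶ mm⁴

Break the section into simple shapes (no overlaps), measuring from the bottom-left corner of the bounding box.
Outer circle: ⌀100, A = 7853.98 mm², x = 50 mm, Ī = 4 908 739 mm⁴.
Bore (subtracted): ⌀82, A = 5281.02 mm², x = 50 mm, Ī = 2 219 347 mm⁴.
By symmetry the centroid is at mid-width, x̄ = 50 mm.
All pieces are centred on the vertical centroidal axis, so I = ΣĪ (holes subtracted) = 2 689 391 mm⁴.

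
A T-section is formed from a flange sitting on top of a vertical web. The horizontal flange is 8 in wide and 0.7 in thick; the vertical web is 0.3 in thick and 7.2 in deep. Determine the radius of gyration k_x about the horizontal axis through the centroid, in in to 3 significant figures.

Decompose the section into non-overlapping parts with the origin at the bottom-left of its bounding rectangle.
Flange: 8 × 0.7, A = 5.6 in², y = 7.55 in, Ī = 0.22867 in⁴.
Web: 0.3 × 7.2, A = 2.16 in², y = 3.6 in, Ī = 9.3312 in⁴.
Centroid: ȳ = ΣA·y / ΣA = 6.4505 in.
Transfer each piece to the horizontal axis through the centroid using Ī + A·d² with d = y − 6.4505:
  flange: d = 1.0995 in → contributes +6.9983 in⁴
  web: d = -2.8505 in → contributes +26.882 in⁴
Total I = 33.88 in⁴.
Radius of gyration: k = √(I/A) = √(33.88 / 7.76) = 2.0895 in.

k_x ≈ 2.09 in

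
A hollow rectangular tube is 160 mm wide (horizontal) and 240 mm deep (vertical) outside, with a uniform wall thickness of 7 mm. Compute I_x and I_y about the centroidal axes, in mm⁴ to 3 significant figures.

I_x ≈ 4.39 × 10⁷ mm⁴, I_y ≈ 2.33 × 10⁷ mm⁴

Break the section into simple shapes (no overlaps), measuring from the bottom-left corner of the bounding box.
Outer rectangle: 160 × 240, A = 38 400 mm², y = 120 mm, Ī = 184 320 000 mm⁴.
Inner void (subtracted): 146 × 226, A = 32 996 mm², y = 120 mm, Ī = 140 441 975 mm⁴.
By symmetry the centroid is at mid-height, ȳ = 120 mm.
All pieces are centred on the centroidal x-axis, so I = ΣĪ (holes subtracted) = 43 878 025 mm⁴.
Repeating about the centroidal y-axis gives I_y = 23 308 105 mm⁴.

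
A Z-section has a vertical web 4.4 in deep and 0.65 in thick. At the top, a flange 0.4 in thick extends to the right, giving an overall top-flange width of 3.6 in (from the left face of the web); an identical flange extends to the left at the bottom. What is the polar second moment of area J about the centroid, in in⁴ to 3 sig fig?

J ≈ 23.5 in⁴

Split into non-overlapping primitives; take the origin at the lower-left of the bounding box.
Web: 0.65 × 4.4, A = 2.86 in², y = 2.2 in, Ī = 4.6141 in⁴.
Top flange (beyond web): 2.95 × 0.4, A = 1.18 in², y = 4.2 in, Ī = 0.015733 in⁴.
Bottom flange (beyond web): 2.95 × 0.4, A = 1.18 in², y = 0.2 in, Ī = 0.015733 in⁴.
Centroid: ȳ = ΣA·y / ΣA = 2.2 in.
Transfer each piece to the centroidal x-axis using Ī + A·d² with d = y − 2.2:
  web: d = 0 in → contributes +4.6141 in⁴
  top flange (beyond web): d = 2 in → contributes +4.7357 in⁴
  bottom flange (beyond web): d = -2 in → contributes +4.7357 in⁴
Total I = 14.086 in⁴.
For the y-axis: x̄ = 3.275 in.
Repeating about the centroidal y-axis gives I_y = 9.4586 in⁴.
Polar second moment: J = I_x + I_y = 23.544 in⁴.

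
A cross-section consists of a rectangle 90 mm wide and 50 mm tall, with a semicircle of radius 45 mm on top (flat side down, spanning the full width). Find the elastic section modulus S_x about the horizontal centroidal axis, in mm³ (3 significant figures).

Break the section into simple shapes (no overlaps), measuring from the bottom-left corner of the bounding box.
Rectangular body: 90 × 50, A = 4 500 mm², y = 25 mm, Ī = 937 500 mm⁴.
Semicircular cap: semicircle r = 45, A = 3180.9 mm², y = 69.099 mm, Ī = 450 072 mm⁴.
Centroid: ȳ = ΣA·y / ΣA = 43.262 mm.
Transfer each piece to the horizontal centroidal axis using Ī + A·d² with d = y − 43.262:
  rectangular body: d = -18.262 mm → contributes +2 438 331 mm⁴
  semicircular cap: d = 25.836 mm → contributes +2 573 314 mm⁴
Total I = 5 011 645 mm⁴.
Extreme fibre distance c = 51.738 mm; S = I/c = 96 867 mm³.

S_x ≈ 9.69 × 10⁴ mm³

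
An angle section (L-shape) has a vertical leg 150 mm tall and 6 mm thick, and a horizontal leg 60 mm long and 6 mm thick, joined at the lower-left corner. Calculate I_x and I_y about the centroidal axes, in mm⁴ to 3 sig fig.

Treat the section as a set of non-overlapping primitives; coordinates are from the bounding-box lower-left.
Vertical leg: 6 × 150, A = 900 mm², y = 75 mm, Ī = 1 687 500 mm⁴.
Horizontal leg (remainder): 54 × 6, A = 324 mm², y = 3 mm, Ī = 972 mm⁴.
Centroid: ȳ = ΣA·y / ΣA = 55.941 mm.
Transfer each piece to the centroidal x-axis using Ī + A·d² with d = y − 55.941:
  vertical leg: d = 19.059 mm → contributes +2 014 415 mm⁴
  horizontal leg (remainder): d = -52.941 mm → contributes +909 069 mm⁴
Total I = 2 923 484 mm⁴.
For the y-axis: x̄ = 10.941 mm.
Repeating about the centroidal y-axis gives I_y = 295 844 mm⁴.

I_x ≈ 2.92 × 10⁶ mm⁴, I_y ≈ 2.96 × 10⁵ mm⁴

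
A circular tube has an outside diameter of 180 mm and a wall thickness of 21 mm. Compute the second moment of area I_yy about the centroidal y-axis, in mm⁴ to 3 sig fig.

I_yy ≈ 3.37 × 10⁷ mm⁴

Treat the section as a set of non-overlapping primitives; coordinates are from the bounding-box lower-left.
Outer circle: ⌀180, A = 25 447 mm², x = 90 mm, Ī = 51 529 974 mm⁴.
Bore (subtracted): ⌀138, A = 14 957 mm², x = 90 mm, Ī = 17 802 715 mm⁴.
By symmetry the centroid is at mid-width, x̄ = 90 mm.
All pieces are centred on the centroidal y-axis, so I = ΣĪ (holes subtracted) = 33 727 258 mm⁴.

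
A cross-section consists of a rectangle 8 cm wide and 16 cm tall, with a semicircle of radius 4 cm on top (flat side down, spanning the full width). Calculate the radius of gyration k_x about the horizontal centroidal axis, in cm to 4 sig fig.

k_x ≈ 5.560 cm

Split into non-overlapping primitives; take the origin at the lower-left of the bounding box.
Rectangular body: 8 × 16, A = 128 cm², y = 8 cm, Ī = 2730.67 cm⁴.
Semicircular cap: semicircle r = 4, A = 25.1327 cm², y = 17.6977 cm, Ī = 28.0978 cm⁴.
Centroid: ȳ = ΣA·y / ΣA = 9.59162 cm.
Transfer each piece to the horizontal centroidal axis using Ī + A·d² with d = y − 9.59162:
  rectangular body: d = -1.59162 cm → contributes +3054.92 cm⁴
  semicircular cap: d = 8.10604 cm → contributes +1679.52 cm⁴
Total I = 4734.44 cm⁴.
Radius of gyration: k = √(I/A) = √(4734.44 / 153.133) = 5.56032 cm.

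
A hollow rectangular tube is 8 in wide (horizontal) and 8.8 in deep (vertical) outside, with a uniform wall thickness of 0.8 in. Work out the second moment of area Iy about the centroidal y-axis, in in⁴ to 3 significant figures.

Treat the section as a set of non-overlapping primitives; coordinates are from the bounding-box lower-left.
Outer rectangle: 8 × 8.8, A = 70.4 in², x = 4 in, Ī = 375.47 in⁴.
Inner void (subtracted): 6.4 × 7.2, A = 46.08 in², x = 4 in, Ī = 157.29 in⁴.
By symmetry the centroid is at mid-width, x̄ = 4 in.
All pieces are centred on the centroidal y-axis, so I = ΣĪ (holes subtracted) = 218.18 in⁴.

Iy ≈ 218 in⁴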